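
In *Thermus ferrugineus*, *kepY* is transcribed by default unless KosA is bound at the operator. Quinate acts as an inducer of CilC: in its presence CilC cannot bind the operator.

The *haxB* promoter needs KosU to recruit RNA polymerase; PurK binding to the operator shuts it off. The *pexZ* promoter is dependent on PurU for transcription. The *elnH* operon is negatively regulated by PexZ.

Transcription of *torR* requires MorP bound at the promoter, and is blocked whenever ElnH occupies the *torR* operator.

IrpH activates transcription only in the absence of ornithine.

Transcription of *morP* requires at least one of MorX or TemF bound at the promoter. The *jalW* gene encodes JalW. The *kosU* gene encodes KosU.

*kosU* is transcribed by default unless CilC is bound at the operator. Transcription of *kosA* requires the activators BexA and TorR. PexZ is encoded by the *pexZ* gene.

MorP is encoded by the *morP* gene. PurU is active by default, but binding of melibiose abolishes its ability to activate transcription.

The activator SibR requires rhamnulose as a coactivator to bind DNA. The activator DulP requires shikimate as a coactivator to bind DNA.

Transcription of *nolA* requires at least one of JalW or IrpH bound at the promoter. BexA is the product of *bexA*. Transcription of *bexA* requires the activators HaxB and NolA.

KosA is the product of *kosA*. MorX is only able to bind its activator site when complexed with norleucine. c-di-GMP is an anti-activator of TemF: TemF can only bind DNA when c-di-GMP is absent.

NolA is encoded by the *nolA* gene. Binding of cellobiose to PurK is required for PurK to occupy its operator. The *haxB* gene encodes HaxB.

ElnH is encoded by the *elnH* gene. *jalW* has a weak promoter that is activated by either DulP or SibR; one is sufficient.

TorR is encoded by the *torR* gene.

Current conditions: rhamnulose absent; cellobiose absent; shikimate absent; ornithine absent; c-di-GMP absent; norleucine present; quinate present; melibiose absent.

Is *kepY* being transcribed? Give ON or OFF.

OFF

Quinate is present, so CilC is inactive.
With no repressor bound, *kosU* is transcribed.
So KosU is produced and active.
Cellobiose is absent, so PurK is inactive.
No repressor is bound and KosU is active, so *haxB* is transcribed.
So HaxB is produced and active.
Shikimate is absent, so DulP is inactive.
Rhamnulose is absent, so SibR is inactive.
No activator is available at the *jalW* promoter, so *jalW* is not transcribed.
So JalW is not produced.
Ornithine is absent, so IrpH is active.
Activator IrpH is present, so *nolA* is transcribed.
So NolA is produced and active.
No repressor is bound and HaxB and NolA are active, so *bexA* is transcribed.
So BexA is produced and active.
Melibiose is absent, so PurU is active.
No repressor is bound and PurU is active, so *pexZ* is transcribed.
So PexZ is produced and active.
With repressor PexZ bound, *elnH* is not transcribed.
So ElnH is not produced.
Norleucine is present, so MorX is active.
c-di-GMP is absent, so TemF is active.
Activator MorX is present, so *morP* is transcribed.
So MorP is produced and active.
No repressor is bound and MorP is active, so *torR* is transcribed.
So TorR is produced and active.
No repressor is bound and BexA and TorR are active, so *kosA* is transcribed.
So KosA is produced and active.
With repressor KosA bound, *kepY* is not transcribed.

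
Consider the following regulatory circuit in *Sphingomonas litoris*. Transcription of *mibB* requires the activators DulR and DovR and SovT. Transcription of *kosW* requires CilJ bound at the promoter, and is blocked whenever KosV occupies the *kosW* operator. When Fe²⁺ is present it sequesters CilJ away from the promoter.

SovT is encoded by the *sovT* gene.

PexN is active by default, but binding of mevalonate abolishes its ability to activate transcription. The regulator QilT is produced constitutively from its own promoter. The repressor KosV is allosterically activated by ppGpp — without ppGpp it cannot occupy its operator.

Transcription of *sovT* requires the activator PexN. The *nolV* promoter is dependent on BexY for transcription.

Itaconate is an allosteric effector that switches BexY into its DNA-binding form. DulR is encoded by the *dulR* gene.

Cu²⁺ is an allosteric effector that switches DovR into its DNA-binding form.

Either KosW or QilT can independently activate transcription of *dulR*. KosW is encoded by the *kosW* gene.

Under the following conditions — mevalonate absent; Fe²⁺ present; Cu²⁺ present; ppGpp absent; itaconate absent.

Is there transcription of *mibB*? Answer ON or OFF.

ON

Fe²⁺ is present, so CilJ is inactive.
ppGpp is absent, so KosV is inactive.
Required activator CilJ is absent, so *kosW* is not transcribed.
So KosW is not produced.
QilT is produced constitutively and is active.
Activator QilT is present, so *dulR* is transcribed.
So DulR is produced and active.
Cu²⁺ is present, so DovR is active.
Mevalonate is absent, so PexN is active.
No repressor is bound and PexN is active, so *sovT* is transcribed.
So SovT is produced and active.
No repressor is bound and DulR and DovR and SovT are active, so *mibB* is transcribed.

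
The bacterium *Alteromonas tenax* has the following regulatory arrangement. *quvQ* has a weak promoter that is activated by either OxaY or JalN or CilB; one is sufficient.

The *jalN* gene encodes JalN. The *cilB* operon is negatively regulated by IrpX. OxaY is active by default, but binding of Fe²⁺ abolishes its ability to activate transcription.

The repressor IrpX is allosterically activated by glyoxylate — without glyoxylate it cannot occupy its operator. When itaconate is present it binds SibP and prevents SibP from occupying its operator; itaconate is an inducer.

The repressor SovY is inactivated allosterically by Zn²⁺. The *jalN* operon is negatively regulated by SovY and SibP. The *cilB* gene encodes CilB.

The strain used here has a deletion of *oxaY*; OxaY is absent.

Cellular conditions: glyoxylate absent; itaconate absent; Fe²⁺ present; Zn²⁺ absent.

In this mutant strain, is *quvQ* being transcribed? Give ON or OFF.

OxaY is non-functional in this strain, so it has no effect.
Zn²⁺ is absent, so SovY is active.
Itaconate is absent, so SibP is active.
With repressor SovY bound, *jalN* is not transcribed.
So JalN is not produced.
Glyoxylate is absent, so IrpX is inactive.
With no repressor bound, *cilB* is transcribed.
So CilB is produced and active.
Activator CilB is present, so *quvQ* is transcribed.

ON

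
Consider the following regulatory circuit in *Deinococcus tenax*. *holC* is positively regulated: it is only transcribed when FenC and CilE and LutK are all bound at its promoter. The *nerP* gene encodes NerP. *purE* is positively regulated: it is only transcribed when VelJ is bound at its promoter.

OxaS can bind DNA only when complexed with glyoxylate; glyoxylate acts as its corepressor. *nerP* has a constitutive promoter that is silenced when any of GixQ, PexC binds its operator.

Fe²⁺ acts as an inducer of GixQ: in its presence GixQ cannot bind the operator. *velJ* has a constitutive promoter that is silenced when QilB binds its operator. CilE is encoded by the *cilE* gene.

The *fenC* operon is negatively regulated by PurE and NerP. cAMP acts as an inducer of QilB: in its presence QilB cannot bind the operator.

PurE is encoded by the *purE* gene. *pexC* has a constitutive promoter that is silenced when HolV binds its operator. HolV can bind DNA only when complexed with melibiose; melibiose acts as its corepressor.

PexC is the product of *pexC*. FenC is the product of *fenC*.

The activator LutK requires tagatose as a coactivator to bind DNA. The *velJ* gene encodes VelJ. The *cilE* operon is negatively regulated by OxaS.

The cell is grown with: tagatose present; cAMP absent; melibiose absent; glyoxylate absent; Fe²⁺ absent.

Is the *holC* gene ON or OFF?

cAMP is absent, so QilB is active.
With repressor QilB bound, *velJ* is not transcribed.
So VelJ is not produced.
Required activator VelJ is absent, so *purE* is not transcribed.
So PurE is not produced.
Fe²⁺ is absent, so GixQ is active.
Melibiose is absent, so HolV is inactive.
With no repressor bound, *pexC* is transcribed.
So PexC is produced and active.
With repressor GixQ bound, *nerP* is not transcribed.
So NerP is not produced.
With no repressor bound, *fenC* is transcribed.
So FenC is produced and active.
Glyoxylate is absent, so OxaS is inactive.
With no repressor bound, *cilE* is transcribed.
So CilE is produced and active.
Tagatose is present, so LutK is active.
No repressor is bound and FenC and CilE and LutK are active, so *holC* is transcribed.

ON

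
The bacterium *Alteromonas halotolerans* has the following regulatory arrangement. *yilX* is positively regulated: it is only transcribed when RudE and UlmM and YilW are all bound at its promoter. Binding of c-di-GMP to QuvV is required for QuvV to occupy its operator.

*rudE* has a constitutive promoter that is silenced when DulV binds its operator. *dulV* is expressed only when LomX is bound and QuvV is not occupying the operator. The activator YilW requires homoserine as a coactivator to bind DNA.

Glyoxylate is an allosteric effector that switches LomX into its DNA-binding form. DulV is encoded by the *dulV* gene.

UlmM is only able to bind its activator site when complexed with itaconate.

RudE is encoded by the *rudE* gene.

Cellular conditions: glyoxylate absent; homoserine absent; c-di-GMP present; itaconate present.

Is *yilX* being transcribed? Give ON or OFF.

Glyoxylate is absent, so LomX is inactive.
c-di-GMP is present, so QuvV is active.
With repressor QuvV bound, *dulV* is not transcribed.
So DulV is not produced.
With no repressor bound, *rudE* is transcribed.
So RudE is produced and active.
Itaconate is present, so UlmM is active.
Homoserine is absent, so YilW is inactive.
Required activator YilW is absent, so *yilX* is not transcribed.

OFF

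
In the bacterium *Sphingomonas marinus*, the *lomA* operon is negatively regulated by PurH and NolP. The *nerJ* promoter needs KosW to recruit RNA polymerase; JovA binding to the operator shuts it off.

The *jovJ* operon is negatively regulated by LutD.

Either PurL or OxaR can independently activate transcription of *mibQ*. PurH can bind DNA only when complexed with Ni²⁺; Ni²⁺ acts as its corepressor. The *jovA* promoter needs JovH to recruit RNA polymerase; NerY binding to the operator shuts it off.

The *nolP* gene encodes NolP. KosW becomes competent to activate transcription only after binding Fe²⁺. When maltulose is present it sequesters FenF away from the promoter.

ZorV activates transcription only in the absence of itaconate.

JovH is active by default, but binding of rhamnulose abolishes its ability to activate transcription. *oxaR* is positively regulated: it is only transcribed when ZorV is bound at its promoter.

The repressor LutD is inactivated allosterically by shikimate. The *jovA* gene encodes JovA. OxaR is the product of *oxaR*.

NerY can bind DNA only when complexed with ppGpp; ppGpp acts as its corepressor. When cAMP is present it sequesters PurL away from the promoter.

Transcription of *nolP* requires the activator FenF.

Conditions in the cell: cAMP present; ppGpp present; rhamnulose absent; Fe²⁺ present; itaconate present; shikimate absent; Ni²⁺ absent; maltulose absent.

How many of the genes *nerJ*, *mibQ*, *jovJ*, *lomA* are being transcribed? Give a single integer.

1

Fe²⁺ is present, so KosW is active.
ppGpp is present, so NerY is active.
Rhamnulose is absent, so JovH is active.
With repressor NerY bound, *jovA* is not transcribed.
So JovA is not produced.
No repressor is bound and KosW is active, so *nerJ* is transcribed.
→ *nerJ* is ON.
cAMP is present, so PurL is inactive.
Itaconate is present, so ZorV is inactive.
Required activator ZorV is absent, so *oxaR* is not transcribed.
So OxaR is not produced.
No activator is available at the *mibQ* promoter, so *mibQ* is not transcribed.
→ *mibQ* is OFF.
Shikimate is absent, so LutD is active.
With repressor LutD bound, *jovJ* is not transcribed.
→ *jovJ* is OFF.
Ni²⁺ is absent, so PurH is inactive.
Maltulose is absent, so FenF is active.
No repressor is bound and FenF is active, so *nolP* is transcribed.
So NolP is produced and active.
With repressor NolP bound, *lomA* is not transcribed.
→ *lomA* is OFF.
1 of the 4 genes is transcribed.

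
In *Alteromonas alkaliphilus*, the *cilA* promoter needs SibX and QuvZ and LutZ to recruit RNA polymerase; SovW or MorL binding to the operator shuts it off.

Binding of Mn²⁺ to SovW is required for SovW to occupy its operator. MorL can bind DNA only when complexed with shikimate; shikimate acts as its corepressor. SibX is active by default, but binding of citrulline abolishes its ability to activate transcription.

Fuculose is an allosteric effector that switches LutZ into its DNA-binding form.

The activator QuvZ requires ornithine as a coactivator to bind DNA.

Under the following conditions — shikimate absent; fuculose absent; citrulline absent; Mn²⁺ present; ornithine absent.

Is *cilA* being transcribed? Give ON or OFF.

OFF

Mn²⁺ is present, so SovW is active.
Citrulline is absent, so SibX is active.
Ornithine is absent, so QuvZ is inactive.
Fuculose is absent, so LutZ is inactive.
Shikimate is absent, so MorL is inactive.
With repressor SovW bound, *cilA* is not transcribed.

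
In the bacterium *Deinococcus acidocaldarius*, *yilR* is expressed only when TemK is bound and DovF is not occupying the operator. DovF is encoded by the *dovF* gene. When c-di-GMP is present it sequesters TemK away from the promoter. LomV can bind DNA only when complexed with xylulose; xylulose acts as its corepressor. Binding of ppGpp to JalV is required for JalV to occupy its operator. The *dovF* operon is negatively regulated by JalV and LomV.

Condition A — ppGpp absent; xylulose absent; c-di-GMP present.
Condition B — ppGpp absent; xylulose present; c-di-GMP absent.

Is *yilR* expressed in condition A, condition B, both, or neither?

Condition A:
ppGpp is absent, so JalV is inactive.
Xylulose is absent, so LomV is inactive.
With no repressor bound, *dovF* is transcribed.
So DovF is produced and active.
c-di-GMP is present, so TemK is inactive.
With repressor DovF bound, *yilR* is not transcribed.
→ *yilR* is OFF in A.
Condition B:
ppGpp is absent, so JalV is inactive.
Xylulose is present, so LomV is active.
With repressor LomV bound, *dovF* is not transcribed.
So DovF is not produced.
c-di-GMP is absent, so TemK is active.
No repressor is bound and TemK is active, so *yilR* is transcribed.
→ *yilR* is ON in B.

B only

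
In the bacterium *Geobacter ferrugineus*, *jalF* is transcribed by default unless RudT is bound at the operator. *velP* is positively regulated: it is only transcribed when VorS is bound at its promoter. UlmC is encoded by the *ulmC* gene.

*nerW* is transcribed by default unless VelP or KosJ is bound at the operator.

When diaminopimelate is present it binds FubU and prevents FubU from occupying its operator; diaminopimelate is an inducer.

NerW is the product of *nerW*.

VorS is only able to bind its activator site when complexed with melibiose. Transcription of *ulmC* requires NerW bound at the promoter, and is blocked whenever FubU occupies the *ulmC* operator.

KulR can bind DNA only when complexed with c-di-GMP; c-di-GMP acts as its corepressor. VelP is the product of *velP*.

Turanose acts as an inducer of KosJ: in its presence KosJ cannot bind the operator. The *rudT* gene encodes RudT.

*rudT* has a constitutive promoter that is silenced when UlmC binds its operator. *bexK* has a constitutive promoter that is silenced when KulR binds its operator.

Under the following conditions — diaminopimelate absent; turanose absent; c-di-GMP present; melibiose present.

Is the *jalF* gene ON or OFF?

Melibiose is present, so VorS is active.
No repressor is bound and VorS is active, so *velP* is transcribed.
So VelP is produced and active.
Turanose is absent, so KosJ is active.
With repressor VelP bound, *nerW* is not transcribed.
So NerW is not produced.
Diaminopimelate is absent, so FubU is active.
With repressor FubU bound, *ulmC* is not transcribed.
So UlmC is not produced.
With no repressor bound, *rudT* is transcribed.
So RudT is produced and active.
With repressor RudT bound, *jalF* is not transcribed.

OFF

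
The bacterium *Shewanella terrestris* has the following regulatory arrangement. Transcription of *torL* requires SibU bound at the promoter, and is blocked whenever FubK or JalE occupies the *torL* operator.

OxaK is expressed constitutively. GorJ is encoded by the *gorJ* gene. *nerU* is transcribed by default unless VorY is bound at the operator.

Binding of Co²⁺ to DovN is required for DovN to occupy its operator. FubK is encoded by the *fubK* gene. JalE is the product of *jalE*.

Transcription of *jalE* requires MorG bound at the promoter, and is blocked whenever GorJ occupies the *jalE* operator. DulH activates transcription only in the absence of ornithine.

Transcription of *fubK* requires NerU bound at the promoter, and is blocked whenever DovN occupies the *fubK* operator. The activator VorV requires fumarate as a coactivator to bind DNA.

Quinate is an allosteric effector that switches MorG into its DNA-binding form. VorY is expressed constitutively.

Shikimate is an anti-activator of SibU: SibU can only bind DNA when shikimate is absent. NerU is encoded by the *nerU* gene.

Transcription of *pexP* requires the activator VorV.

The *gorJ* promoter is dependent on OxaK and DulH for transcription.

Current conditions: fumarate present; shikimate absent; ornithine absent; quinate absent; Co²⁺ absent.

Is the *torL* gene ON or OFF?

VorY is produced constitutively and is active.
With repressor VorY bound, *nerU* is not transcribed.
So NerU is not produced.
Co²⁺ is absent, so DovN is inactive.
Required activator NerU is absent, so *fubK* is not transcribed.
So FubK is not produced.
OxaK is produced constitutively and is active.
Ornithine is absent, so DulH is active.
No repressor is bound and OxaK and DulH are active, so *gorJ* is transcribed.
So GorJ is produced and active.
Quinate is absent, so MorG is inactive.
With repressor GorJ bound, *jalE* is not transcribed.
So JalE is not produced.
Shikimate is absent, so SibU is active.
No repressor is bound and SibU is active, so *torL* is transcribed.

ON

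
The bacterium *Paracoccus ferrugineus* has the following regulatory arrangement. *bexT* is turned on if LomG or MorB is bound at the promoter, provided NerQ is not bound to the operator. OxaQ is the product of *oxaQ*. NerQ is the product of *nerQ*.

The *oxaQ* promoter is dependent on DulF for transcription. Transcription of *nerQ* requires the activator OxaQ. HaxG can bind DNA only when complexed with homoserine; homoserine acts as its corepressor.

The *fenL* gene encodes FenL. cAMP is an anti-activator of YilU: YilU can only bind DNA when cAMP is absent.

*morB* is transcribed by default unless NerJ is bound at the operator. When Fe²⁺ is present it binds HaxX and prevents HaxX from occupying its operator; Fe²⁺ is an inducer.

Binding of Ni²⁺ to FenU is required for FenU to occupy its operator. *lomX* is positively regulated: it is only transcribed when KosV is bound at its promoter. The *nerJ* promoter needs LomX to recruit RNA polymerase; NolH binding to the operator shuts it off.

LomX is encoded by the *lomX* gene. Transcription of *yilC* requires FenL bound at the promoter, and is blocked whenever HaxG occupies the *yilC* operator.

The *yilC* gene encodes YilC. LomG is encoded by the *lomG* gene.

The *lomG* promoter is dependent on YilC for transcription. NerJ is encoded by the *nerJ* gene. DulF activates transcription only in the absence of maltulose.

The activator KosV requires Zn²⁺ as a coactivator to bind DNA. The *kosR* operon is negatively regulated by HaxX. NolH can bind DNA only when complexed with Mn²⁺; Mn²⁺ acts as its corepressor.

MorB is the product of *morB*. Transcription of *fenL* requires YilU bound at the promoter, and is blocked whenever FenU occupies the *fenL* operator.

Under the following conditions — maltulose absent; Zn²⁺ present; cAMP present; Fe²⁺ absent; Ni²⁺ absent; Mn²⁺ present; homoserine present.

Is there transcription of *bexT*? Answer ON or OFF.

Maltulose is absent, so DulF is active.
No repressor is bound and DulF is active, so *oxaQ* is transcribed.
So OxaQ is produced and active.
No repressor is bound and OxaQ is active, so *nerQ* is transcribed.
So NerQ is produced and active.
Ni²⁺ is absent, so FenU is inactive.
cAMP is present, so YilU is inactive.
Required activator YilU is absent, so *fenL* is not transcribed.
So FenL is not produced.
Homoserine is present, so HaxG is active.
With repressor HaxG bound, *yilC* is not transcribed.
So YilC is not produced.
Required activator YilC is absent, so *lomG* is not transcribed.
So LomG is not produced.
Mn²⁺ is present, so NolH is active.
Zn²⁺ is present, so KosV is active.
No repressor is bound and KosV is active, so *lomX* is transcribed.
So LomX is produced and active.
With repressor NolH bound, *nerJ* is not transcribed.
So NerJ is not produced.
With no repressor bound, *morB* is transcribed.
So MorB is produced and active.
With repressor NerQ bound, *bexT* is not transcribed.

OFF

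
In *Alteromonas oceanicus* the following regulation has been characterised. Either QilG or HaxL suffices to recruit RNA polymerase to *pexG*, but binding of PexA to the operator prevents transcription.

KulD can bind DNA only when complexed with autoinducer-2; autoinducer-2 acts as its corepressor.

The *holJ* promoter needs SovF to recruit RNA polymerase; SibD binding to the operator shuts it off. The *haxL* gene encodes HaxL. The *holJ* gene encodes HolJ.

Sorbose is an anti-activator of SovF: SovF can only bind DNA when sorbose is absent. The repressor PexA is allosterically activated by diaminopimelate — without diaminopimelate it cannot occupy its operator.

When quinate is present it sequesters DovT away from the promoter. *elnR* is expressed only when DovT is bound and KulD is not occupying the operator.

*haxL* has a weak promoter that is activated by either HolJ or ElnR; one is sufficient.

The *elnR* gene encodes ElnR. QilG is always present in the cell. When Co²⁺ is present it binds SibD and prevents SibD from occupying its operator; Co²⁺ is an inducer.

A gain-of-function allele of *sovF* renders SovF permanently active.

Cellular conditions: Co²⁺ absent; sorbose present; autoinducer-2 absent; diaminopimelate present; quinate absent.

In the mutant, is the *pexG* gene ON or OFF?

OFF

QilG is produced constitutively and is active.
Co²⁺ is absent, so SibD is active.
SovF is constitutively active in this strain.
With repressor SibD bound, *holJ* is not transcribed.
So HolJ is not produced.
Quinate is absent, so DovT is active.
Autoinducer-2 is absent, so KulD is inactive.
No repressor is bound and DovT is active, so *elnR* is transcribed.
So ElnR is produced and active.
Activator ElnR is present, so *haxL* is transcribed.
So HaxL is produced and active.
Diaminopimelate is present, so PexA is active.
With repressor PexA bound, *pexG* is not transcribed.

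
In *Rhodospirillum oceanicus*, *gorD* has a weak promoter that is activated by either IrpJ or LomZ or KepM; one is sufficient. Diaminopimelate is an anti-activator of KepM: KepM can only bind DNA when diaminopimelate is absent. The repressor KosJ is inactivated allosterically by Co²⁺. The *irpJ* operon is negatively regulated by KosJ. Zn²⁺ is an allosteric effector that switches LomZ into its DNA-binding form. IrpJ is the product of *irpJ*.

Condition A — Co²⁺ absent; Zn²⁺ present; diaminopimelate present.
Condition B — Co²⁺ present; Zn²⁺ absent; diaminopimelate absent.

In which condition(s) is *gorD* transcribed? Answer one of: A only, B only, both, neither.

both

Condition A:
Co²⁺ is absent, so KosJ is active.
With repressor KosJ bound, *irpJ* is not transcribed.
So IrpJ is not produced.
Zn²⁺ is present, so LomZ is active.
Diaminopimelate is present, so KepM is inactive.
Activator LomZ is present, so *gorD* is transcribed.
→ *gorD* is ON in A.
Condition B:
Co²⁺ is present, so KosJ is inactive.
With no repressor bound, *irpJ* is transcribed.
So IrpJ is produced and active.
Zn²⁺ is absent, so LomZ is inactive.
Diaminopimelate is absent, so KepM is active.
Activator IrpJ is present, so *gorD* is transcribed.
→ *gorD* is ON in B.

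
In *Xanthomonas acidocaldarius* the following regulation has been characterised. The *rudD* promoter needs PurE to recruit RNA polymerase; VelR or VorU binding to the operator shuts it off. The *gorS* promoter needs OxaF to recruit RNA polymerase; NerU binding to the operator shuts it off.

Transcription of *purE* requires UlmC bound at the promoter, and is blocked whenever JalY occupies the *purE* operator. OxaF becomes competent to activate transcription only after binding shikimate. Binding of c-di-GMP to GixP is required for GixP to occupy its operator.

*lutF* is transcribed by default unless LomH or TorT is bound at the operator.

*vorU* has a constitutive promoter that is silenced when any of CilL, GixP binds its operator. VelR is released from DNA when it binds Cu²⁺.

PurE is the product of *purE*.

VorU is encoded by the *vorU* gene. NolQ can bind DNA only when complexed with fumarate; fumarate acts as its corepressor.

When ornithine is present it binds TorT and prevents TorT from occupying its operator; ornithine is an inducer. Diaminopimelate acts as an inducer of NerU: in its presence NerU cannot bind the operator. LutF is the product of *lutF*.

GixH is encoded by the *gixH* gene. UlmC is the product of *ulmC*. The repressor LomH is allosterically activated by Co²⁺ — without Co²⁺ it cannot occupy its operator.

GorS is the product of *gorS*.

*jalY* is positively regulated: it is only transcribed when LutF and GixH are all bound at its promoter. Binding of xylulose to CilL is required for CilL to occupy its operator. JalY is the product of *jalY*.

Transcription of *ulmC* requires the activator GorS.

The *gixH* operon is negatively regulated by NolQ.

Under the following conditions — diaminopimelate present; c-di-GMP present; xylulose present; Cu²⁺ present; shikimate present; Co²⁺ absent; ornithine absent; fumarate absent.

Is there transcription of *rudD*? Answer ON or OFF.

ON

Cu²⁺ is present, so VelR is inactive.
Co²⁺ is absent, so LomH is inactive.
Ornithine is absent, so TorT is active.
With repressor TorT bound, *lutF* is not transcribed.
So LutF is not produced.
Fumarate is absent, so NolQ is inactive.
With no repressor bound, *gixH* is transcribed.
So GixH is produced and active.
Required activator LutF is absent, so *jalY* is not transcribed.
So JalY is not produced.
Shikimate is present, so OxaF is active.
Diaminopimelate is present, so NerU is inactive.
No repressor is bound and OxaF is active, so *gorS* is transcribed.
So GorS is produced and active.
No repressor is bound and GorS is active, so *ulmC* is transcribed.
So UlmC is produced and active.
No repressor is bound and UlmC is active, so *purE* is transcribed.
So PurE is produced and active.
Xylulose is present, so CilL is active.
c-di-GMP is present, so GixP is active.
With repressor CilL bound, *vorU* is not transcribed.
So VorU is not produced.
No repressor is bound and PurE is active, so *rudD* is transcribed.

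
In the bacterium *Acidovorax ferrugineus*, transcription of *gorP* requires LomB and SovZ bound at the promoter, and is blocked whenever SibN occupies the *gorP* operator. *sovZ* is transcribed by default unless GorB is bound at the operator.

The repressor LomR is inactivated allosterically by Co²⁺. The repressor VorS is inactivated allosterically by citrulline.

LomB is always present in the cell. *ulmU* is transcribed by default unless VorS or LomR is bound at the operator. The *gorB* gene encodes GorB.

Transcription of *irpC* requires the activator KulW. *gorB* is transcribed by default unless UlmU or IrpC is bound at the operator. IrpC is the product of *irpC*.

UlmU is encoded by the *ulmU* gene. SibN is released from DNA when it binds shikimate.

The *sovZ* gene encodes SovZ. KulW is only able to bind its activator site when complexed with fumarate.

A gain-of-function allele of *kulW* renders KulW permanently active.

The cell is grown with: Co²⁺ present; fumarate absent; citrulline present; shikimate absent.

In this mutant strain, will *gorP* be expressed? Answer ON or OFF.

OFF

LomB is produced constitutively and is active.
Shikimate is absent, so SibN is active.
Citrulline is present, so VorS is inactive.
Co²⁺ is present, so LomR is inactive.
With no repressor bound, *ulmU* is transcribed.
So UlmU is produced and active.
KulW is constitutively active in this strain.
No repressor is bound and KulW is active, so *irpC* is transcribed.
So IrpC is produced and active.
With repressor UlmU bound, *gorB* is not transcribed.
So GorB is not produced.
With no repressor bound, *sovZ* is transcribed.
So SovZ is produced and active.
With repressor SibN bound, *gorP* is not transcribed.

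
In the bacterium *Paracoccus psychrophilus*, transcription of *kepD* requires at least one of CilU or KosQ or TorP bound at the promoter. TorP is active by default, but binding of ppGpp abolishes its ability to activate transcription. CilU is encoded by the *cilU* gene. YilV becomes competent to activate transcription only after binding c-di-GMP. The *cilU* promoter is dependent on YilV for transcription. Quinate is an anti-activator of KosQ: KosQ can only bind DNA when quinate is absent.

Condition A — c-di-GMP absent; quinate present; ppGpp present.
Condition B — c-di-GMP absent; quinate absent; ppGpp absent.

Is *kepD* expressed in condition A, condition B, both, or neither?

B only

Condition A:
c-di-GMP is absent, so YilV is inactive.
Required activator YilV is absent, so *cilU* is not transcribed.
So CilU is not produced.
Quinate is present, so KosQ is inactive.
ppGpp is present, so TorP is inactive.
No activator is available at the *kepD* promoter, so *kepD* is not transcribed.
→ *kepD* is OFF in A.
Condition B:
c-di-GMP is absent, so YilV is inactive.
Required activator YilV is absent, so *cilU* is not transcribed.
So CilU is not produced.
Quinate is absent, so KosQ is active.
ppGpp is absent, so TorP is active.
Activator KosQ is present, so *kepD* is transcribed.
→ *kepD* is ON in B.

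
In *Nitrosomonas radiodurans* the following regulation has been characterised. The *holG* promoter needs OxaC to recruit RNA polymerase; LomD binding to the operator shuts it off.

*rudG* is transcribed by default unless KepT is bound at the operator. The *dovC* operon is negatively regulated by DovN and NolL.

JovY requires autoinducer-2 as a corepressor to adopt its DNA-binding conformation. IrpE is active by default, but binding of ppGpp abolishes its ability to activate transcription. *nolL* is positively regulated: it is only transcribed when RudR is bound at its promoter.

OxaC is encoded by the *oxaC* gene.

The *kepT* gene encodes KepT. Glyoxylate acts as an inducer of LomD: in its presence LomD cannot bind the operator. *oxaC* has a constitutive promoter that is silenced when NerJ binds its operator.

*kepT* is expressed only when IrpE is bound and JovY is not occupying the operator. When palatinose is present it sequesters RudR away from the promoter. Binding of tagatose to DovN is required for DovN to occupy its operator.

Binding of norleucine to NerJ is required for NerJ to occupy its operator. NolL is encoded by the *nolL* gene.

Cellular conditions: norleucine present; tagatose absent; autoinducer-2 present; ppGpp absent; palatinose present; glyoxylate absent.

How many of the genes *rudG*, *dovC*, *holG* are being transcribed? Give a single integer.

ppGpp is absent, so IrpE is active.
Autoinducer-2 is present, so JovY is active.
With repressor JovY bound, *kepT* is not transcribed.
So KepT is not produced.
With no repressor bound, *rudG* is transcribed.
→ *rudG* is ON.
Tagatose is absent, so DovN is inactive.
Palatinose is present, so RudR is inactive.
Required activator RudR is absent, so *nolL* is not transcribed.
So NolL is not produced.
With no repressor bound, *dovC* is transcribed.
→ *dovC* is ON.
Norleucine is present, so NerJ is active.
With repressor NerJ bound, *oxaC* is not transcribed.
So OxaC is not produced.
Glyoxylate is absent, so LomD is active.
With repressor LomD bound, *holG* is not transcribed.
→ *holG* is OFF.
2 of the 3 genes are transcribed.

2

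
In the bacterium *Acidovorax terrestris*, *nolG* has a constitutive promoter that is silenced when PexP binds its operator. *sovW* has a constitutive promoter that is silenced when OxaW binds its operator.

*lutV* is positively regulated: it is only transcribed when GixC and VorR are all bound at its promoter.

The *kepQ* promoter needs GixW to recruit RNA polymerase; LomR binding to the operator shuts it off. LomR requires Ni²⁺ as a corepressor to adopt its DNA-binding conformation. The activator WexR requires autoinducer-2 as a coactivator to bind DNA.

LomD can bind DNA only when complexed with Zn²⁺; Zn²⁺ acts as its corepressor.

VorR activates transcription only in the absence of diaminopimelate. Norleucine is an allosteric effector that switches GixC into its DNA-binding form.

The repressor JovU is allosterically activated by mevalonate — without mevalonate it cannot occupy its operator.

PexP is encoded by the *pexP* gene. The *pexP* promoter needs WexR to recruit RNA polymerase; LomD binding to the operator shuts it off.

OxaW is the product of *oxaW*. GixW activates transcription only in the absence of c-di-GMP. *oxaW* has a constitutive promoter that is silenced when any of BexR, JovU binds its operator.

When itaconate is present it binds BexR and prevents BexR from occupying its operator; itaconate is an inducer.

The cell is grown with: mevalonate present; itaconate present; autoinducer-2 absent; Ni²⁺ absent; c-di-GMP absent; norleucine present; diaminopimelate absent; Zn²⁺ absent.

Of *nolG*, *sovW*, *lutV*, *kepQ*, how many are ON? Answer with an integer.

Zn²⁺ is absent, so LomD is inactive.
Autoinducer-2 is absent, so WexR is inactive.
Required activator WexR is absent, so *pexP* is not transcribed.
So PexP is not produced.
With no repressor bound, *nolG* is transcribed.
→ *nolG* is ON.
Itaconate is present, so BexR is inactive.
Mevalonate is present, so JovU is active.
With repressor JovU bound, *oxaW* is not transcribed.
So OxaW is not produced.
With no repressor bound, *sovW* is transcribed.
→ *sovW* is ON.
Norleucine is present, so GixC is active.
Diaminopimelate is absent, so VorR is active.
No repressor is bound and GixC and VorR are active, so *lutV* is transcribed.
→ *lutV* is ON.
c-di-GMP is absent, so GixW is active.
Ni²⁺ is absent, so LomR is inactive.
No repressor is bound and GixW is active, so *kepQ* is transcribed.
→ *kepQ* is ON.
4 of the 4 genes are transcribed.

4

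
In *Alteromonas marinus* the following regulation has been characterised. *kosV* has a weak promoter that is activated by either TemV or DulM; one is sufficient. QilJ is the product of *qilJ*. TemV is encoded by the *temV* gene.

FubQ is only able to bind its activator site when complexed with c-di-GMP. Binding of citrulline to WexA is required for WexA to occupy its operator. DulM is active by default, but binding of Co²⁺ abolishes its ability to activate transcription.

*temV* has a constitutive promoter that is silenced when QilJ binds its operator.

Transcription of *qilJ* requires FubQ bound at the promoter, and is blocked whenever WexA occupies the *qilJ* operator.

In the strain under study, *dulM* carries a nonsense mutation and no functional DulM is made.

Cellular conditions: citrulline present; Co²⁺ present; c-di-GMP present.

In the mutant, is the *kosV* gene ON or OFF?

c-di-GMP is present, so FubQ is active.
Citrulline is present, so WexA is active.
With repressor WexA bound, *qilJ* is not transcribed.
So QilJ is not produced.
With no repressor bound, *temV* is transcribed.
So TemV is produced and active.
DulM is non-functional in this strain, so it has no effect.
Activator TemV is present, so *kosV* is transcribed.

ON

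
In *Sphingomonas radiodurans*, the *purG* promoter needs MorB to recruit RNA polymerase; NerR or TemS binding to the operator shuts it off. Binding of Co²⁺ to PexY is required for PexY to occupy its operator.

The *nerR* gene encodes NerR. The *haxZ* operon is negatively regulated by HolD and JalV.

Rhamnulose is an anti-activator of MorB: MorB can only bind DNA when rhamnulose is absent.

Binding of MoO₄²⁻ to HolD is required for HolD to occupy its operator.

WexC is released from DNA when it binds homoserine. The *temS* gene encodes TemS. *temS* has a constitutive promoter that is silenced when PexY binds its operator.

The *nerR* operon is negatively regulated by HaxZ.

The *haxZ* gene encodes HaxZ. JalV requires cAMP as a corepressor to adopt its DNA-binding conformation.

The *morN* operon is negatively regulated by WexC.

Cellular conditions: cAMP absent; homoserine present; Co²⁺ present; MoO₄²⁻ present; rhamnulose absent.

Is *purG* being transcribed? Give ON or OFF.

OFF

Rhamnulose is absent, so MorB is active.
MoO₄²⁻ is present, so HolD is active.
cAMP is absent, so JalV is inactive.
With repressor HolD bound, *haxZ* is not transcribed.
So HaxZ is not produced.
With no repressor bound, *nerR* is transcribed.
So NerR is produced and active.
Co²⁺ is present, so PexY is active.
With repressor PexY bound, *temS* is not transcribed.
So TemS is not produced.
With repressor NerR bound, *purG* is not transcribed.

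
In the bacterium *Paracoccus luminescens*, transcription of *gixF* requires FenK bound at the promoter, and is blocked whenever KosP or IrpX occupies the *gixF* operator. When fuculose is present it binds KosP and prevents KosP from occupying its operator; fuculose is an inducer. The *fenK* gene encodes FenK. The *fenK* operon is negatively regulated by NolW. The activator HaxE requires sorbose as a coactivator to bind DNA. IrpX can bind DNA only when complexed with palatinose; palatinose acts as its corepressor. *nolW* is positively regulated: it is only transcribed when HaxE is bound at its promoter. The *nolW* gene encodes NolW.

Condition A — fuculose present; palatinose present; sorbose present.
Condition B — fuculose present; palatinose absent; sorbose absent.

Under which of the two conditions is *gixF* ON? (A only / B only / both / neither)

B only

Condition A:
Fuculose is present, so KosP is inactive.
Palatinose is present, so IrpX is active.
Sorbose is present, so HaxE is active.
No repressor is bound and HaxE is active, so *nolW* is transcribed.
So NolW is produced and active.
With repressor NolW bound, *fenK* is not transcribed.
So FenK is not produced.
With repressor IrpX bound, *gixF* is not transcribed.
→ *gixF* is OFF in A.
Condition B:
Fuculose is present, so KosP is inactive.
Palatinose is absent, so IrpX is inactive.
Sorbose is absent, so HaxE is inactive.
Required activator HaxE is absent, so *nolW* is not transcribed.
So NolW is not produced.
With no repressor bound, *fenK* is transcribed.
So FenK is produced and active.
No repressor is bound and FenK is active, so *gixF* is transcribed.
→ *gixF* is ON in B.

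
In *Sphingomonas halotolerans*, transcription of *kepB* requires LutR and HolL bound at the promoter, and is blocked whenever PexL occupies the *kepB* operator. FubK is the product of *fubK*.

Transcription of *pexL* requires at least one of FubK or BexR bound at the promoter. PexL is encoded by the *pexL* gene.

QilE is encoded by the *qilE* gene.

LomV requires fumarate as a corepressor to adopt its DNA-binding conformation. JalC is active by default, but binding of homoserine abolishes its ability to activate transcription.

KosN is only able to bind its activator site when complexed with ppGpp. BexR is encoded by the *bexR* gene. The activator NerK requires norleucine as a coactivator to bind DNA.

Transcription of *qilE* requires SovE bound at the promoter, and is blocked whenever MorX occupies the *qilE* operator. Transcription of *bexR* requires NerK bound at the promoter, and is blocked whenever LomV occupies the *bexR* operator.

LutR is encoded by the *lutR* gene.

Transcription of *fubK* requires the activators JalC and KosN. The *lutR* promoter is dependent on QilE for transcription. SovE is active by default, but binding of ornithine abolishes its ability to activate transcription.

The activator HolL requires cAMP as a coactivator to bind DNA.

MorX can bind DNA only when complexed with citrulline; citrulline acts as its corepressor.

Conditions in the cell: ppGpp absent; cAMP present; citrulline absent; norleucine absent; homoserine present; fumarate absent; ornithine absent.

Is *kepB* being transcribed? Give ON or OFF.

Ornithine is absent, so SovE is active.
Citrulline is absent, so MorX is inactive.
No repressor is bound and SovE is active, so *qilE* is transcribed.
So QilE is produced and active.
No repressor is bound and QilE is active, so *lutR* is transcribed.
So LutR is produced and active.
cAMP is present, so HolL is active.
Homoserine is present, so JalC is inactive.
ppGpp is absent, so KosN is inactive.
Required activator JalC is absent, so *fubK* is not transcribed.
So FubK is not produced.
Norleucine is absent, so NerK is inactive.
Fumarate is absent, so LomV is inactive.
Required activator NerK is absent, so *bexR* is not transcribed.
So BexR is not produced.
No activator is available at the *pexL* promoter, so *pexL* is not transcribed.
So PexL is not produced.
No repressor is bound and LutR and HolL are active, so *kepB* is transcribed.

ON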